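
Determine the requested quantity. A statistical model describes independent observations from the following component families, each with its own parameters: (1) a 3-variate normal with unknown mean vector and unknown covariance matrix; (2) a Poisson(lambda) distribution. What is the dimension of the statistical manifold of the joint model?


The dimension of a statistical manifold equals the number of free
(independent) real parameters of the model. For a product of independent
blocks the parameter counts add.
- 3-variate normal: 3 (mean) + 3*4/2 = 6 (symmetric covariance) = 9.
- Poisson (lambda): 1.
Total = 9 + 1 = 10.
Dimension = 10

10


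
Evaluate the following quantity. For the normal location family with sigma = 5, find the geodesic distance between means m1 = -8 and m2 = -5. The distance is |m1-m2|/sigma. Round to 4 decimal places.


On the fixed-variance normal subfamily, geodesic distance = |m1-m2|/sigma.
|-8 - -5| = 3.
sigma = 5.
d = 3/5 = 0.6000

0.6000


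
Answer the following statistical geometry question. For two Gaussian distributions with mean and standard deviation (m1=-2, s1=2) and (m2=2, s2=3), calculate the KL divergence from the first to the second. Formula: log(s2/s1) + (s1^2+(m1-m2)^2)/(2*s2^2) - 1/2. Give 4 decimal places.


KL divergence between normal distributions:
KL = log(s2/s1) + (s1^2 + (m1-m2)^2)/(2*s2^2) - 1/2.
log(3/2) = 0.405465.
(2^2 + (-2-2)^2)/(2*3^2) = (4 + 16)/18 = 1.111111.
KL = 0.405465 + 1.111111 - 0.5 = 1.0166

1.0166


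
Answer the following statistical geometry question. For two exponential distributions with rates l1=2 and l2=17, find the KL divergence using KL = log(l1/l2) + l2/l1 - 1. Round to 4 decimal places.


KL divergence for exponential family:
KL = log(l1/l2) + l2/l1 - 1.
log(2/17) = -2.140066.
17/2 = 8.5.
KL = -2.140066 + 8.5 - 1 = 5.3599

5.3599


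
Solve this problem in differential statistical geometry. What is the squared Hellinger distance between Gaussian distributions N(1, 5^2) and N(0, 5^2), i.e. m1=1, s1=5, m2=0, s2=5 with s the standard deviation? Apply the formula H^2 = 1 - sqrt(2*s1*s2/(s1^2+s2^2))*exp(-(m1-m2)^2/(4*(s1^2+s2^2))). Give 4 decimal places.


Squared Hellinger distance for Gaussians:
H^2 = 1 - sqrt(2*s1*s2/(s1^2+s2^2)) * exp(-(m1-m2)^2/(4*(s1^2+s2^2))).
s1^2 = 25, s2^2 = 25, s1^2+s2^2 = 50.
sqrt(2*5*5/(50)) = 1.0.
(m1-m2)^2 = (1)^2 = 1.
exp(-1/(4*50)) = exp(-0.005) = 0.995012.
H^2 = 1 - 1.0*0.995012 = 0.0050

0.0050


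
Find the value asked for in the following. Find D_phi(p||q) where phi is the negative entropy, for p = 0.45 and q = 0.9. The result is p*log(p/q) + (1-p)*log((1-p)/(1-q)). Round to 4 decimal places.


Bregman divergence with negative entropy generator:
D = p*log(p/q) + (1-p)*log((1-p)/(1-q)).
p = 0.45, q = 0.9.
p*log(p/q) = 0.45*log(0.45/0.9) = -0.311916.
(1-p)*log((1-p)/(1-q)) = 0.55*log(0.55/0.1) = 0.937611.
D = -0.311916 + 0.937611 = 0.6257

0.6257


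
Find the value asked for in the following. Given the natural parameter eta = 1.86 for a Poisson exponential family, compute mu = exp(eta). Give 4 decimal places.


Expectation parameter for Poisson exponential family:
mu = exp(eta).
eta = 1.86.
mu = exp(1.86) = 6.4237

6.4237


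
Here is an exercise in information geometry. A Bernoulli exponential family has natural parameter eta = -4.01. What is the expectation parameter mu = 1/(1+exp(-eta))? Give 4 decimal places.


Dual coordinate (expectation parameter) for Bernoulli:
mu = 1/(1+exp(-eta)).
eta = -4.01.
exp(-eta) = exp(4.01) = 55.146871.
mu = 1/(1+55.146871) = 0.0178

0.0178


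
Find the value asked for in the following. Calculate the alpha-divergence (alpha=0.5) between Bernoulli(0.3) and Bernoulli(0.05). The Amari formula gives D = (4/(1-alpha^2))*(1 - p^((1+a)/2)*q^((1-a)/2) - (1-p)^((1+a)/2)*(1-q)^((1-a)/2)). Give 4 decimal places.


Amari alpha-divergence:
D = (4/(1-alpha^2))*(1 - p^((1+a)/2)*q^((1-a)/2) - (1-p)^((1+a)/2)*(1-q)^((1-a)/2)).
alpha = 0.5, p = 0.3, q = 0.05.
e1 = (1+alpha)/2 = 0.75, e2 = (1-alpha)/2 = 0.25.
t1 = p^e1 * q^e2 = 0.3^0.75 * 0.05^0.25 = 0.191683.
t2 = (1-p)^e1 * (1-q)^e2 = 0.7^0.75 * 0.95^0.25 = 0.755535.
4/(1-alpha^2) = 5.333333.
D = 5.333333*(1 - 0.191683 - 0.755535) = 0.2815

0.2815


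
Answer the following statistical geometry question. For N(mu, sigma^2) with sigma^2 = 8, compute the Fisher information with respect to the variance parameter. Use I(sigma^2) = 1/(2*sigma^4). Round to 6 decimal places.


Fisher information for variance: I(sigma^2) = 1/(2*sigma^4).
sigma^2 = 8, so sigma^4 = 64.
I = 1/(2*64) = 1/128 = 0.007813

0.007813


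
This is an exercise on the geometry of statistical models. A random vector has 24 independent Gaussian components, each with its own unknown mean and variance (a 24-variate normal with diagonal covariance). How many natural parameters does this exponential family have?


Exponential family dimension calculation:
Each univariate normal has two natural parameters (mu/sigma^2 and -1/(2 sigma^2)).
With 24 independent components, dim = 2 * 24 = 48.

48


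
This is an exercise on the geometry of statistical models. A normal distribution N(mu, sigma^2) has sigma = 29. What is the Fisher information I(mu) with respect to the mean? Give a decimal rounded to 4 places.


The Fisher information for the mean of a normal distribution is I(mu) = 1/sigma^2.
sigma = 29, so sigma^2 = 841.
I(mu) = 1/841 = 0.0012

0.0012


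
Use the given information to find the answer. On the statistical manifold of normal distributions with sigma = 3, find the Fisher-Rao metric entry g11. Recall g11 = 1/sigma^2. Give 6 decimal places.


For the 2-parameter normal family, the Fisher metric has:
  g11 = 1/sigma^2, g22 = 2/sigma^2.
sigma = 3, sigma^2 = 9.
g11 = 0.111111

0.111111


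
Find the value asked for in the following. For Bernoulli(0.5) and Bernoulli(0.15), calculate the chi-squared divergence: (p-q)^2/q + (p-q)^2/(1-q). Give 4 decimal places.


Chi-squared divergence between Bernoulli distributions:
chi^2 = (p-q)^2/q + (p-q)^2/(1-q).
p = 0.5, q = 0.15, p-q = 0.35.
(p-q)^2 = 0.1225.
term1 = 0.1225/0.15 = 0.816667.
term2 = 0.1225/0.85 = 0.144118.
chi^2 = 0.816667 + 0.144118 = 0.9608

0.9608


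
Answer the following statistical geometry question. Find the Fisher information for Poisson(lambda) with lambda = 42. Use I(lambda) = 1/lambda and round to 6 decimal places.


Fisher information for Poisson: I(lambda) = 1/lambda.
lambda = 42.
I(lambda) = 1/42 = 0.023810

0.023810


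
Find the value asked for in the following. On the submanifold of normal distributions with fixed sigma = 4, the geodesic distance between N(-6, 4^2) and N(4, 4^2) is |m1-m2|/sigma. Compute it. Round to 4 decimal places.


On the fixed-variance normal subfamily, geodesic distance = |m1-m2|/sigma.
|-6 - 4| = 10.
sigma = 4.
d = 10/4 = 2.5000

2.5000


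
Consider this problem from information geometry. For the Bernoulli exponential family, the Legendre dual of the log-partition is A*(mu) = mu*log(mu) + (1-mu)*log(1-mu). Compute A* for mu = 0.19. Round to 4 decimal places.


Legendre transform for Bernoulli:
A*(mu) = mu*log(mu) + (1-mu)*log(1-mu).
mu = 0.19, 1-mu = 0.81.
mu*log(mu) = 0.19*log(0.19) = -0.315539.
(1-mu)*log(1-mu) = 0.81*log(0.81) = -0.170684.
A* = -0.315539 + -0.170684 = -0.4862

-0.4862


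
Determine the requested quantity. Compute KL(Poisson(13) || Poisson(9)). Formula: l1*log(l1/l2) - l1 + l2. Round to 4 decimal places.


KL divergence for Poisson:
KL = l1*log(l1/l2) - l1 + l2.
l1 = 13, l2 = 9.
log(13/9) = 0.367725.
l1*log(l1/l2) = 13 * 0.367725 = 4.780422.
KL = 4.780422 - 13 + 9 = 0.7804

0.7804


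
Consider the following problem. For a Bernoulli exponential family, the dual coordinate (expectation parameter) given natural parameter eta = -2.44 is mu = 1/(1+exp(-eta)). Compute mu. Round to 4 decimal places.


Dual coordinate (expectation parameter) for Bernoulli:
mu = 1/(1+exp(-eta)).
eta = -2.44.
exp(-eta) = exp(2.44) = 11.473041.
mu = 1/(1+11.473041) = 0.0802

0.0802


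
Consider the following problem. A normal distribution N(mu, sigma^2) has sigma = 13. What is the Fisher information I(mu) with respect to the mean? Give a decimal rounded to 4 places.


The Fisher information for the mean of a normal distribution is I(mu) = 1/sigma^2.
sigma = 13, so sigma^2 = 169.
I(mu) = 1/169 = 0.0059

0.0059


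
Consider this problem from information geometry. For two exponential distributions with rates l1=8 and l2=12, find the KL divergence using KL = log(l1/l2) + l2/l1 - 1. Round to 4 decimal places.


KL divergence for exponential family:
KL = log(l1/l2) + l2/l1 - 1.
log(8/12) = -0.405465.
12/8 = 1.5.
KL = -0.405465 + 1.5 - 1 = 0.0945

0.0945


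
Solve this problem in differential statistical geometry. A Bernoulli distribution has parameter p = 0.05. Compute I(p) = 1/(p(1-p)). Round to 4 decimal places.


For Bernoulli(p), Fisher information is I(p) = 1/(p*(1-p)).
p = 0.05, 1-p = 0.95.
p*(1-p) = 0.0475.
I(p) = 1/0.0475 = 21.0526

21.0526


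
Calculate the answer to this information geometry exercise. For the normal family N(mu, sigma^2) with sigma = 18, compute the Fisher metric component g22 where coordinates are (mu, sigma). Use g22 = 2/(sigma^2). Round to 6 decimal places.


For the 2-parameter normal family, the Fisher metric has:
  g11 = 1/sigma^2, g22 = 2/sigma^2.
sigma = 18, sigma^2 = 324.
g22 = 0.006173

0.006173


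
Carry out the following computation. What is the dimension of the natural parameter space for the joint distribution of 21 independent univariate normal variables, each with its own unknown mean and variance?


Exponential family dimension calculation:
Each univariate normal has two natural parameters (mu/sigma^2 and -1/(2 sigma^2)).
With 21 independent components, dim = 2 * 21 = 42.

42


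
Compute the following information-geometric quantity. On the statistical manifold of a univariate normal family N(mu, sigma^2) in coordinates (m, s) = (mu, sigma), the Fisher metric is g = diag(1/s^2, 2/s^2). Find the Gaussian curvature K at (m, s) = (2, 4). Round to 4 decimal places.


The metric has the form g = (A dm^2 + B ds^2)/s^2 with A = 1, B = 2.
Substitute u = sqrt(A/B)*m: g = B*(du^2 + ds^2)/s^2, i.e. B times the
Poincare upper half-plane metric, which has constant Gaussian curvature -1.
Scaling a 2D metric by a constant c divides the Gaussian curvature by c,
so K = -1/B = -1/(2) = -0.5000 everywhere (the point (m, s) = (2, 4) is irrelevant:
the curvature is constant).
The requested Gaussian curvature is K = -0.5000.

-0.5000


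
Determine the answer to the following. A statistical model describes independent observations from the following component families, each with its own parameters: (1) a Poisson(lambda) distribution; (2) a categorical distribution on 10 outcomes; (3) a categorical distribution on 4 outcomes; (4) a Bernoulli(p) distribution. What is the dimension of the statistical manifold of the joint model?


The dimension of a statistical manifold equals the number of free
(independent) real parameters of the model. For a product of independent
blocks the parameter counts add.
- Poisson (lambda): 1.
- categorical on 10 outcomes (probabilities sum to 1): 10-1 = 9.
- categorical on 4 outcomes (probabilities sum to 1): 4-1 = 3.
- Bernoulli (p): 1.
Total = 1 + 9 + 3 + 1 = 14.
Dimension = 14

14


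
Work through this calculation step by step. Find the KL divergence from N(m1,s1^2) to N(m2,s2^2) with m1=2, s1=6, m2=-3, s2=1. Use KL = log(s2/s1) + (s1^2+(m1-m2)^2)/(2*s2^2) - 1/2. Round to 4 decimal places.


KL divergence between normal distributions:
KL = log(s2/s1) + (s1^2 + (m1-m2)^2)/(2*s2^2) - 1/2.
log(1/6) = -1.791759.
(6^2 + (2--3)^2)/(2*1^2) = (36 + 25)/2 = 30.5.
KL = -1.791759 + 30.5 - 0.5 = 28.2082

28.2082


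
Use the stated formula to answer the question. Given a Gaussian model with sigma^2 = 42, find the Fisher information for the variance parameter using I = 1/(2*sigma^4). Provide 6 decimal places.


Fisher information for variance: I(sigma^2) = 1/(2*sigma^4).
sigma^2 = 42, so sigma^4 = 1764.
I = 1/(2*1764) = 1/3528 = 0.000283

0.000283


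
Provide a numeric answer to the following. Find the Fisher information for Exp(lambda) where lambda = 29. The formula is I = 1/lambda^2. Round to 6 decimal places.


Fisher information for exponential: I(lambda) = 1/lambda^2.
lambda = 29, lambda^2 = 841.
I = 1/841 = 0.001189

0.001189


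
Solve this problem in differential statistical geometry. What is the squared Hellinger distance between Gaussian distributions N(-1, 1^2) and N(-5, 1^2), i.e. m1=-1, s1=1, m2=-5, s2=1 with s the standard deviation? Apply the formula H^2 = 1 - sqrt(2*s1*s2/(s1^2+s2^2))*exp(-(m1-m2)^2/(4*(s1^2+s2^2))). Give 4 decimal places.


Squared Hellinger distance for Gaussians:
H^2 = 1 - sqrt(2*s1*s2/(s1^2+s2^2)) * exp(-(m1-m2)^2/(4*(s1^2+s2^2))).
s1^2 = 1, s2^2 = 1, s1^2+s2^2 = 2.
sqrt(2*1*1/(2)) = 1.0.
(m1-m2)^2 = (4)^2 = 16.
exp(-16/(4*2)) = exp(-2.0) = 0.135335.
H^2 = 1 - 1.0*0.135335 = 0.8647

0.8647


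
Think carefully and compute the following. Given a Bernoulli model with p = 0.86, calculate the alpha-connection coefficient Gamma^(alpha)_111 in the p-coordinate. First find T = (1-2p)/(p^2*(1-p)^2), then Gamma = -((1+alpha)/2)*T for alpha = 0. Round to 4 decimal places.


Skewness (Amari-Chentsov) tensor: T = (1-2p)/(p^2*(1-p)^2).
p = 0.86, 1-2p = -0.72, p^2 = 0.7396, (1-p)^2 = 0.0196.
T = -0.72/(0.7396 * 0.0196) = -49.668326.
In the p-coordinate, Gamma^(alpha) = Gamma^(0) - (alpha/2)*T with Gamma^(0) = (1/2)*g'(p) = -T/2,
so Gamma^(alpha) = -((1+alpha)/2)*T.
alpha = 0, -(1+alpha)/2 = -0.5.
Gamma = -0.5 * -49.668326 = 24.8342

24.8342


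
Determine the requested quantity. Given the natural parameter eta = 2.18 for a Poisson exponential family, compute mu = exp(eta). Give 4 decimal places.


Expectation parameter for Poisson exponential family:
mu = exp(eta).
eta = 2.18.
mu = exp(2.18) = 8.8463

8.8463


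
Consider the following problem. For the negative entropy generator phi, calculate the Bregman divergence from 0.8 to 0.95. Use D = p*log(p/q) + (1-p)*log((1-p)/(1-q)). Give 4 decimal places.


Bregman divergence with negative entropy generator:
D = p*log(p/q) + (1-p)*log((1-p)/(1-q)).
p = 0.8, q = 0.95.
p*log(p/q) = 0.8*log(0.8/0.95) = -0.13748.
(1-p)*log((1-p)/(1-q)) = 0.2*log(0.2/0.05) = 0.277259.
D = -0.13748 + 0.277259 = 0.1398

0.1398


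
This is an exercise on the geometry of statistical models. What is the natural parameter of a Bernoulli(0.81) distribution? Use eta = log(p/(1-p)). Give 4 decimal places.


Natural parameter for Bernoulli: eta = log(p/(1-p)).
p = 0.81, 1-p = 0.19.
p/(1-p) = 4.263158.
eta = log(4.263158) = 1.4500

1.4500


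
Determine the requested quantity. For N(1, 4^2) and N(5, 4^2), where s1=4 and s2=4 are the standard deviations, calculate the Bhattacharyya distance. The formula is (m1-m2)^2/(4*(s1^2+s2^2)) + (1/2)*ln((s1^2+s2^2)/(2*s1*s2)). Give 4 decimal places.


Bhattacharyya distance between two Gaussians:
DB = (m1-m2)^2/(4*(s1^2+s2^2)) + (1/2)*ln((s1^2+s2^2)/(2*s1*s2)).
(m1-m2)^2 = (-4)^2 = 16.
s1^2+s2^2 = 16 + 16 = 32.
term1 = 16/128 = 0.125.
term2 = 0.5*ln(32/32.0) = 0.0.
DB = 0.125 + 0.0 = 0.1250

0.1250


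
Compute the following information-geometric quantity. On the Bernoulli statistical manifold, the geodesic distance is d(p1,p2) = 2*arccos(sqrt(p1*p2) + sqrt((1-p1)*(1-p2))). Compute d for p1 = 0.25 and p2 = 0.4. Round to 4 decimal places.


Geodesic distance on Bernoulli manifold:
d(p1,p2) = 2*arccos(sqrt(p1*p2) + sqrt((1-p1)*(1-p2))).
sqrt(p1*p2) = sqrt(0.25*0.4) = 0.316228.
sqrt((1-p1)*(1-p2)) = sqrt(0.75*0.6) = 0.67082.
arg = 0.316228 + 0.67082 = 0.987048.
d = 2*arccos(0.987048) = 0.3222

0.3222


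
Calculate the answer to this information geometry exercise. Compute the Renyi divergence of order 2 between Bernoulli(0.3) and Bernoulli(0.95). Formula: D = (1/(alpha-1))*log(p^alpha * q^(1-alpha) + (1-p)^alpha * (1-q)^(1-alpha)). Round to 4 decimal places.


Renyi divergence of order alpha between Bernoulli distributions:
D = (1/(alpha-1))*log(p^alpha * q^(1-alpha) + (1-p)^alpha * (1-q)^(1-alpha)).
alpha = 2, p = 0.3, q = 0.95.
p^alpha * q^(1-alpha) = 0.3^2 * 0.95^-1 = 0.094737.
(1-p)^alpha * (1-q)^(1-alpha) = 0.7^2 * 0.05^-1 = 9.8.
sum = 0.094737 + 9.8 = 9.894737.
D = (1/1)*log(9.894737) = 2.2920

2.2920


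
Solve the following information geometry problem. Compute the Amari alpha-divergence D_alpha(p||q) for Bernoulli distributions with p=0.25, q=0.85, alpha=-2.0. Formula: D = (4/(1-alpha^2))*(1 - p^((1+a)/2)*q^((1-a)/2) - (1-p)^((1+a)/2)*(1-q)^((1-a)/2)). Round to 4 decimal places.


Amari alpha-divergence:
D = (4/(1-alpha^2))*(1 - p^((1+a)/2)*q^((1-a)/2) - (1-p)^((1+a)/2)*(1-q)^((1-a)/2)).
alpha = -2.0, p = 0.25, q = 0.85.
e1 = (1+alpha)/2 = -0.5, e2 = (1-alpha)/2 = 1.5.
t1 = p^e1 * q^e2 = 0.25^-0.5 * 0.85^1.5 = 1.567323.
t2 = (1-p)^e1 * (1-q)^e2 = 0.75^-0.5 * 0.15^1.5 = 0.067082.
4/(1-alpha^2) = -1.333333.
D = -1.333333*(1 - 1.567323 - 0.067082) = 0.8459

0.8459


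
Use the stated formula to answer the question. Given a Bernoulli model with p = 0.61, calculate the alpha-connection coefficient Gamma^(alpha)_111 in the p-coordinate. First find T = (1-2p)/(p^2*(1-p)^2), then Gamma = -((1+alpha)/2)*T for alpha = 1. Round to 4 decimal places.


Skewness (Amari-Chentsov) tensor: T = (1-2p)/(p^2*(1-p)^2).
p = 0.61, 1-2p = -0.22, p^2 = 0.3721, (1-p)^2 = 0.1521.
T = -0.22/(0.3721 * 0.1521) = -3.887172.
In the p-coordinate, Gamma^(alpha) = Gamma^(0) - (alpha/2)*T with Gamma^(0) = (1/2)*g'(p) = -T/2,
so Gamma^(alpha) = -((1+alpha)/2)*T.
alpha = 1, -(1+alpha)/2 = -1.0.
Gamma = -1.0 * -3.887172 = 3.8872

3.8872


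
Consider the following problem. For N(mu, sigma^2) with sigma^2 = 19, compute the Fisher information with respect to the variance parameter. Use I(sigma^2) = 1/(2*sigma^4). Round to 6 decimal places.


Fisher information for variance: I(sigma^2) = 1/(2*sigma^4).
sigma^2 = 19, so sigma^4 = 361.
I = 1/(2*361) = 1/722 = 0.001385

0.001385


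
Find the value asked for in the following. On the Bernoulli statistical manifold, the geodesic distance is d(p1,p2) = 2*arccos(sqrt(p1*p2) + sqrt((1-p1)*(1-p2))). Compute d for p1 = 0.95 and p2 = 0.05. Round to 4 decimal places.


Geodesic distance on Bernoulli manifold:
d(p1,p2) = 2*arccos(sqrt(p1*p2) + sqrt((1-p1)*(1-p2))).
sqrt(p1*p2) = sqrt(0.95*0.05) = 0.217945.
sqrt((1-p1)*(1-p2)) = sqrt(0.05*0.95) = 0.217945.
arg = 0.217945 + 0.217945 = 0.43589.
d = 2*arccos(0.43589) = 2.2395

2.2395


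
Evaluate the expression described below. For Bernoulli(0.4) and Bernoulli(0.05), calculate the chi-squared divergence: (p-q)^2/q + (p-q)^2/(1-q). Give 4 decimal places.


Chi-squared divergence between Bernoulli distributions:
chi^2 = (p-q)^2/q + (p-q)^2/(1-q).
p = 0.4, q = 0.05, p-q = 0.35.
(p-q)^2 = 0.1225.
term1 = 0.1225/0.05 = 2.45.
term2 = 0.1225/0.95 = 0.128947.
chi^2 = 2.45 + 0.128947 = 2.5789

2.5789


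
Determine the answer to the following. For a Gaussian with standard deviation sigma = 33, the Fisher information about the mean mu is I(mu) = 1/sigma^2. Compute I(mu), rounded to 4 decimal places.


The Fisher information for the mean of a normal distribution is I(mu) = 1/sigma^2.
sigma = 33, so sigma^2 = 1089.
I(mu) = 1/1089 = 0.0009

0.0009


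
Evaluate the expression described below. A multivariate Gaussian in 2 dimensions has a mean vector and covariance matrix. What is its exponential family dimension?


Exponential family dimension calculation:
For 2-dim MVN: mean has 2 params, covariance has 2*3/2 = 3 unique entries.
Total dim = 2 + 3 = 5.

5


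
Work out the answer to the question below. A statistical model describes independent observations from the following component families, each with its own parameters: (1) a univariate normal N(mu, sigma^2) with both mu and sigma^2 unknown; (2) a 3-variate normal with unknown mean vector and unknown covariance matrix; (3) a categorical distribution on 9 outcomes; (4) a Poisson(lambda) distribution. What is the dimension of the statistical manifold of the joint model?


The dimension of a statistical manifold equals the number of free
(independent) real parameters of the model. For a product of independent
blocks the parameter counts add.
- normal (mu, sigma^2): 2.
- 3-variate normal: 3 (mean) + 3*4/2 = 6 (symmetric covariance) = 9.
- categorical on 9 outcomes (probabilities sum to 1): 9-1 = 8.
- Poisson (lambda): 1.
Total = 2 + 9 + 8 + 1 = 20.
Dimension = 20

20


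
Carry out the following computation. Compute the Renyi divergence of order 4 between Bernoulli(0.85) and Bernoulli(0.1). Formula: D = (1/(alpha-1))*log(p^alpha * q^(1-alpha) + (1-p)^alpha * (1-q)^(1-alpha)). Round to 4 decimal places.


Renyi divergence of order alpha between Bernoulli distributions:
D = (1/(alpha-1))*log(p^alpha * q^(1-alpha) + (1-p)^alpha * (1-q)^(1-alpha)).
alpha = 4, p = 0.85, q = 0.1.
p^alpha * q^(1-alpha) = 0.85^4 * 0.1^-3 = 522.00625.
(1-p)^alpha * (1-q)^(1-alpha) = 0.15^4 * 0.9^-3 = 0.000694.
sum = 522.00625 + 0.000694 = 522.006944.
D = (1/3)*log(522.006944) = 2.0859

2.0859


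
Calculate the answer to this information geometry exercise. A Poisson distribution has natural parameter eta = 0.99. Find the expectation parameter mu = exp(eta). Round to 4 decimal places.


Expectation parameter for Poisson exponential family:
mu = exp(eta).
eta = 0.99.
mu = exp(0.99) = 2.6912

2.6912


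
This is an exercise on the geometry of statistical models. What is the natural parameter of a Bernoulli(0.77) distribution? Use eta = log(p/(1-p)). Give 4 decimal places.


Natural parameter for Bernoulli: eta = log(p/(1-p)).
p = 0.77, 1-p = 0.23.
p/(1-p) = 3.347826.
eta = log(3.347826) = 1.2083

1.2083


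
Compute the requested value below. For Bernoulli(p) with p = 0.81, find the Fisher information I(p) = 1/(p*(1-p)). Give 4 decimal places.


For Bernoulli(p), Fisher information is I(p) = 1/(p*(1-p)).
p = 0.81, 1-p = 0.19.
p*(1-p) = 0.1539.
I(p) = 1/0.1539 = 6.4977

6.4977


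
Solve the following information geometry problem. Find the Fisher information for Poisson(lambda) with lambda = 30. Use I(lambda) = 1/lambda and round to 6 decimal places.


Fisher information for Poisson: I(lambda) = 1/lambda.
lambda = 30.
I(lambda) = 1/30 = 0.033333

0.033333


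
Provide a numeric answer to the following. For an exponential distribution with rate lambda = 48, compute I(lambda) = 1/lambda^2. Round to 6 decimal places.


Fisher information for exponential: I(lambda) = 1/lambda^2.
lambda = 48, lambda^2 = 2304.
I = 1/2304 = 0.000434

0.000434


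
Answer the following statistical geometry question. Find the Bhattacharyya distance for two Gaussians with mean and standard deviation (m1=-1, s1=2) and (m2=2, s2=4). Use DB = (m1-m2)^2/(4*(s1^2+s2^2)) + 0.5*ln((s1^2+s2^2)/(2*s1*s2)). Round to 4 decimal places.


Bhattacharyya distance between two Gaussians:
DB = (m1-m2)^2/(4*(s1^2+s2^2)) + (1/2)*ln((s1^2+s2^2)/(2*s1*s2)).
(m1-m2)^2 = (-3)^2 = 9.
s1^2+s2^2 = 4 + 16 = 20.
term1 = 9/80 = 0.1125.
term2 = 0.5*ln(20/16.0) = 0.111572.
DB = 0.1125 + 0.111572 = 0.2241

0.2241


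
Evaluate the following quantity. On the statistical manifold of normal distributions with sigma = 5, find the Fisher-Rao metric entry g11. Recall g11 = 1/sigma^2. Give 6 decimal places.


For the 2-parameter normal family, the Fisher metric has:
  g11 = 1/sigma^2, g22 = 2/sigma^2.
sigma = 5, sigma^2 = 25.
g11 = 0.040000

0.040000


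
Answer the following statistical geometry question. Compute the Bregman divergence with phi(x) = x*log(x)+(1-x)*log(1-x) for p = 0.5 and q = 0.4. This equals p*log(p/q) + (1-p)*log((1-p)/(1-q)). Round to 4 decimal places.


Bregman divergence with negative entropy generator:
D = p*log(p/q) + (1-p)*log((1-p)/(1-q)).
p = 0.5, q = 0.4.
p*log(p/q) = 0.5*log(0.5/0.4) = 0.111572.
(1-p)*log((1-p)/(1-q)) = 0.5*log(0.5/0.6) = -0.091161.
D = 0.111572 + -0.091161 = 0.0204

0.0204


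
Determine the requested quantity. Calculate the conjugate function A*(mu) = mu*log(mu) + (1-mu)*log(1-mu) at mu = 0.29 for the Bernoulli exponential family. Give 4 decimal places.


Legendre transform for Bernoulli:
A*(mu) = mu*log(mu) + (1-mu)*log(1-mu).
mu = 0.29, 1-mu = 0.71.
mu*log(mu) = 0.29*log(0.29) = -0.358984.
(1-mu)*log(1-mu) = 0.71*log(0.71) = -0.243168.
A* = -0.358984 + -0.243168 = -0.6022

-0.6022


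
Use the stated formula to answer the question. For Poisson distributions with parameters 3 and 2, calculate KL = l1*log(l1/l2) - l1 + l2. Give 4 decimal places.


KL divergence for Poisson:
KL = l1*log(l1/l2) - l1 + l2.
l1 = 3, l2 = 2.
log(3/2) = 0.405465.
l1*log(l1/l2) = 3 * 0.405465 = 1.216395.
KL = 1.216395 - 3 + 2 = 0.2164

0.2164


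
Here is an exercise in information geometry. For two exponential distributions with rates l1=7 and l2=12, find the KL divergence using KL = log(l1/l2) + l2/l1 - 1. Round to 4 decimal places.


KL divergence for exponential family:
KL = log(l1/l2) + l2/l1 - 1.
log(7/12) = -0.538997.
12/7 = 1.714286.
KL = -0.538997 + 1.714286 - 1 = 0.1753

0.1753


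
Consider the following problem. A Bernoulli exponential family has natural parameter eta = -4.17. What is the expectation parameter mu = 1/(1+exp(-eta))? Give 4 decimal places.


Dual coordinate (expectation parameter) for Bernoulli:
mu = 1/(1+exp(-eta)).
eta = -4.17.
exp(-eta) = exp(4.17) = 64.715452.
mu = 1/(1+64.715452) = 0.0152

0.0152


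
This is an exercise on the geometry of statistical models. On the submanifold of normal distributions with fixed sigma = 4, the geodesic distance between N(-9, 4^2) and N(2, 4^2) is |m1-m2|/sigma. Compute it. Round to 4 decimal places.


On the fixed-variance normal subfamily, geodesic distance = |m1-m2|/sigma.
|-9 - 2| = 11.
sigma = 4.
d = 11/4 = 2.7500

2.7500


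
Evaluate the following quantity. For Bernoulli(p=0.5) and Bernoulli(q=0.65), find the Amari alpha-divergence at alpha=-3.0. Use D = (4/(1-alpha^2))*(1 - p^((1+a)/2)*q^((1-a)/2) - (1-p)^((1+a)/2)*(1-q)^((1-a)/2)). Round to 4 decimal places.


Amari alpha-divergence:
D = (4/(1-alpha^2))*(1 - p^((1+a)/2)*q^((1-a)/2) - (1-p)^((1+a)/2)*(1-q)^((1-a)/2)).
alpha = -3.0, p = 0.5, q = 0.65.
e1 = (1+alpha)/2 = -1.0, e2 = (1-alpha)/2 = 2.0.
t1 = p^e1 * q^e2 = 0.5^-1.0 * 0.65^2.0 = 0.845.
t2 = (1-p)^e1 * (1-q)^e2 = 0.5^-1.0 * 0.35^2.0 = 0.245.
4/(1-alpha^2) = -0.5.
D = -0.5*(1 - 0.845 - 0.245) = 0.0450

0.0450


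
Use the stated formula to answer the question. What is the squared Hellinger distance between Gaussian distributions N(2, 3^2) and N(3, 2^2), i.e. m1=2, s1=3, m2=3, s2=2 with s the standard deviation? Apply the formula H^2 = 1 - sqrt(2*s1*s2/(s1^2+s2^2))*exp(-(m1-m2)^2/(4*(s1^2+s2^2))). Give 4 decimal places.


Squared Hellinger distance for Gaussians:
H^2 = 1 - sqrt(2*s1*s2/(s1^2+s2^2)) * exp(-(m1-m2)^2/(4*(s1^2+s2^2))).
s1^2 = 9, s2^2 = 4, s1^2+s2^2 = 13.
sqrt(2*3*2/(13)) = 0.960769.
(m1-m2)^2 = (-1)^2 = 1.
exp(-1/(4*13)) = exp(-0.019231) = 0.980953.
H^2 = 1 - 0.960769*0.980953 = 0.0575

0.0575


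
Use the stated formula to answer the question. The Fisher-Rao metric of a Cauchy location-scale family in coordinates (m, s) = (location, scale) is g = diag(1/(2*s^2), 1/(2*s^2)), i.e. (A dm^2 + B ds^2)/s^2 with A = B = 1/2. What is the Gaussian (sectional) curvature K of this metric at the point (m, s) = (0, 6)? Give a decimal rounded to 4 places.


The metric has the form g = (A dm^2 + B ds^2)/s^2 with A = 1/2, B = 1/2.
Substitute u = sqrt(A/B)*m: g = B*(du^2 + ds^2)/s^2, i.e. B times the
Poincare upper half-plane metric, which has constant Gaussian curvature -1.
Scaling a 2D metric by a constant c divides the Gaussian curvature by c,
so K = -1/B = -1/(1/2) = -2.0000 everywhere (the point (m, s) = (0, 6) is irrelevant:
the curvature is constant).
The requested Gaussian curvature is K = -2.0000.

-2.0000


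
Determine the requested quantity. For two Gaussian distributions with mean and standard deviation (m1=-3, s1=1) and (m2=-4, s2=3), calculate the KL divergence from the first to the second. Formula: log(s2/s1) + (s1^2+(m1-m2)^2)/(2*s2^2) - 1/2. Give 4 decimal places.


KL divergence between normal distributions:
KL = log(s2/s1) + (s1^2 + (m1-m2)^2)/(2*s2^2) - 1/2.
log(3/1) = 1.098612.
(1^2 + (-3--4)^2)/(2*3^2) = (1 + 1)/18 = 0.111111.
KL = 1.098612 + 0.111111 - 0.5 = 0.7097

0.7097


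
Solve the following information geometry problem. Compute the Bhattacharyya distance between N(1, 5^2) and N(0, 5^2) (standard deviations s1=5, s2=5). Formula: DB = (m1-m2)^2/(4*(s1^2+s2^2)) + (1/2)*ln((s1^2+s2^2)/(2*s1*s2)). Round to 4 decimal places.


Bhattacharyya distance between two Gaussians:
DB = (m1-m2)^2/(4*(s1^2+s2^2)) + (1/2)*ln((s1^2+s2^2)/(2*s1*s2)).
(m1-m2)^2 = (1)^2 = 1.
s1^2+s2^2 = 25 + 25 = 50.
term1 = 1/200 = 0.005.
term2 = 0.5*ln(50/50.0) = 0.0.
DB = 0.005 + 0.0 = 0.0050

0.0050


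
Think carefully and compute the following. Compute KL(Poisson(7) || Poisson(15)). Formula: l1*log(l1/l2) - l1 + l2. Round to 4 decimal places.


KL divergence for Poisson:
KL = l1*log(l1/l2) - l1 + l2.
l1 = 7, l2 = 15.
log(7/15) = -0.76214.
l1*log(l1/l2) = 7 * -0.76214 = -5.33498.
KL = -5.33498 - 7 + 15 = 2.6650

2.6650


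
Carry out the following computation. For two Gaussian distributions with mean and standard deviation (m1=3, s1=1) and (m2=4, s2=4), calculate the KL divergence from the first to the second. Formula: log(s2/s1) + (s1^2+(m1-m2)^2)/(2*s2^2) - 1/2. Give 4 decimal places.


KL divergence between normal distributions:
KL = log(s2/s1) + (s1^2 + (m1-m2)^2)/(2*s2^2) - 1/2.
log(4/1) = 1.386294.
(1^2 + (3-4)^2)/(2*4^2) = (1 + 1)/32 = 0.0625.
KL = 1.386294 + 0.0625 - 0.5 = 0.9488

0.9488


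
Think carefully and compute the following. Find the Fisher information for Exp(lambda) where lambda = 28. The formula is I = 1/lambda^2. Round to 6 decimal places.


Fisher information for exponential: I(lambda) = 1/lambda^2.
lambda = 28, lambda^2 = 784.
I = 1/784 = 0.001276

0.001276


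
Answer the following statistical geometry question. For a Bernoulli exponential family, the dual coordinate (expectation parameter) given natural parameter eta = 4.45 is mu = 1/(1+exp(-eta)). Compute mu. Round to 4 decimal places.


Dual coordinate (expectation parameter) for Bernoulli:
mu = 1/(1+exp(-eta)).
eta = 4.45.
exp(-eta) = exp(-4.45) = 0.011679.
mu = 1/(1+0.011679) = 0.9885

0.9885


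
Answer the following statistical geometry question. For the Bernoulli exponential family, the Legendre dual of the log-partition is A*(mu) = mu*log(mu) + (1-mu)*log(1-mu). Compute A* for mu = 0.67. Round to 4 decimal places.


Legendre transform for Bernoulli:
A*(mu) = mu*log(mu) + (1-mu)*log(1-mu).
mu = 0.67, 1-mu = 0.33.
mu*log(mu) = 0.67*log(0.67) = -0.26832.
(1-mu)*log(1-mu) = 0.33*log(0.33) = -0.365859.
A* = -0.26832 + -0.365859 = -0.6342

-0.6342


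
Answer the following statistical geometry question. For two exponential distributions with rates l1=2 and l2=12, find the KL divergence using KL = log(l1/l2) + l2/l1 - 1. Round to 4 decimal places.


KL divergence for exponential family:
KL = log(l1/l2) + l2/l1 - 1.
log(2/12) = -1.791759.
12/2 = 6.0.
KL = -1.791759 + 6.0 - 1 = 3.2082

3.2082


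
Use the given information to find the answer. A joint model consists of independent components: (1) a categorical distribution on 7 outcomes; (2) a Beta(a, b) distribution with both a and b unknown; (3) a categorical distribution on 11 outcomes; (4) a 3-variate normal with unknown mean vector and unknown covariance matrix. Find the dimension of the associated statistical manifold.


The dimension of a statistical manifold equals the number of free
(independent) real parameters of the model. For a product of independent
blocks the parameter counts add.
- categorical on 7 outcomes (probabilities sum to 1): 7-1 = 6.
- Beta (a, b): 2.
- categorical on 11 outcomes (probabilities sum to 1): 11-1 = 10.
- 3-variate normal: 3 (mean) + 3*4/2 = 6 (symmetric covariance) = 9.
Total = 6 + 2 + 10 + 9 = 27.
Dimension = 27

27


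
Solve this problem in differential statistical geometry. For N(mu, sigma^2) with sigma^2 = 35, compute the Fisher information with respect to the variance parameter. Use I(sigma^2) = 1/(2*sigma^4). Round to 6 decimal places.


Fisher information for variance: I(sigma^2) = 1/(2*sigma^4).
sigma^2 = 35, so sigma^4 = 1225.
I = 1/(2*1225) = 1/2450 = 0.000408

0.000408


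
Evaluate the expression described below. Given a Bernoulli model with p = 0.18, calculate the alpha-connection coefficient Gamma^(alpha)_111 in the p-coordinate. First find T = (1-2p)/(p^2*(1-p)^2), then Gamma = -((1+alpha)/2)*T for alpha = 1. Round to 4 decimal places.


Skewness (Amari-Chentsov) tensor: T = (1-2p)/(p^2*(1-p)^2).
p = 0.18, 1-2p = 0.64, p^2 = 0.0324, (1-p)^2 = 0.6724.
T = 0.64/(0.0324 * 0.6724) = 29.376988.
In the p-coordinate, Gamma^(alpha) = Gamma^(0) - (alpha/2)*T with Gamma^(0) = (1/2)*g'(p) = -T/2,
so Gamma^(alpha) = -((1+alpha)/2)*T.
alpha = 1, -(1+alpha)/2 = -1.0.
Gamma = -1.0 * 29.376988 = -29.3770

-29.3770


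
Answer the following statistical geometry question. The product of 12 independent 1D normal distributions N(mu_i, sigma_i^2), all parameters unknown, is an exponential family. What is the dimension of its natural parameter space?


Exponential family dimension calculation:
Each univariate normal has two natural parameters (mu/sigma^2 and -1/(2 sigma^2)).
With 12 independent components, dim = 2 * 12 = 24.

24


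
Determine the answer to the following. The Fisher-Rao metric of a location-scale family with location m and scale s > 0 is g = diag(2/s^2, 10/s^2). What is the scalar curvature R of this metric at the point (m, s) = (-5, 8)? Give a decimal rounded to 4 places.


The metric has the form g = (A dm^2 + B ds^2)/s^2 with A = 2, B = 10.
Substitute u = sqrt(A/B)*m: g = B*(du^2 + ds^2)/s^2, i.e. B times the
Poincare upper half-plane metric, which has constant Gaussian curvature -1.
Scaling a 2D metric by a constant c divides the Gaussian curvature by c,
so K = -1/B = -1/(10) = -0.1000 everywhere (the point (m, s) = (-5, 8) is irrelevant:
the curvature is constant).
Scalar curvature in dimension 2: R = 2K = -2/(10) = -0.2000.

-0.2000


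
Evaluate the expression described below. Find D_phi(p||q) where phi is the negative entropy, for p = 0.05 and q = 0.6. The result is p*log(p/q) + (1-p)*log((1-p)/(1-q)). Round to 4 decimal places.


Bregman divergence with negative entropy generator:
D = p*log(p/q) + (1-p)*log((1-p)/(1-q)).
p = 0.05, q = 0.6.
p*log(p/q) = 0.05*log(0.05/0.6) = -0.124245.
(1-p)*log((1-p)/(1-q)) = 0.95*log(0.95/0.4) = 0.821748.
D = -0.124245 + 0.821748 = 0.6975

0.6975


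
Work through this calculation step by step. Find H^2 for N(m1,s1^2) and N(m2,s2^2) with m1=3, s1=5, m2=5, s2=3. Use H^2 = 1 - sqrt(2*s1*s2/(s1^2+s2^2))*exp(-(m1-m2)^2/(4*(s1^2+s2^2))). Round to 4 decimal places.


Squared Hellinger distance for Gaussians:
H^2 = 1 - sqrt(2*s1*s2/(s1^2+s2^2)) * exp(-(m1-m2)^2/(4*(s1^2+s2^2))).
s1^2 = 25, s2^2 = 9, s1^2+s2^2 = 34.
sqrt(2*5*3/(34)) = 0.939336.
(m1-m2)^2 = (-2)^2 = 4.
exp(-4/(4*34)) = exp(-0.029412) = 0.971017.
H^2 = 1 - 0.939336*0.971017 = 0.0879

0.0879


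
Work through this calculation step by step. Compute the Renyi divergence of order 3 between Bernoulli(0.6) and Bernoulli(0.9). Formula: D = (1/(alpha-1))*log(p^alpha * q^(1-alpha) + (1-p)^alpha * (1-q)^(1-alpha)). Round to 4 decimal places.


Renyi divergence of order alpha between Bernoulli distributions:
D = (1/(alpha-1))*log(p^alpha * q^(1-alpha) + (1-p)^alpha * (1-q)^(1-alpha)).
alpha = 3, p = 0.6, q = 0.9.
p^alpha * q^(1-alpha) = 0.6^3 * 0.9^-2 = 0.266667.
(1-p)^alpha * (1-q)^(1-alpha) = 0.4^3 * 0.1^-2 = 6.4.
sum = 0.266667 + 6.4 = 6.666667.
D = (1/2)*log(6.666667) = 0.9486

0.9486


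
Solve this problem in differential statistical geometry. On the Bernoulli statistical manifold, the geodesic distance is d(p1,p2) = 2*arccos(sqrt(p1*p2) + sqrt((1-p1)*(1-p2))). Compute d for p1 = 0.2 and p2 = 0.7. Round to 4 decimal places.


Geodesic distance on Bernoulli manifold:
d(p1,p2) = 2*arccos(sqrt(p1*p2) + sqrt((1-p1)*(1-p2))).
sqrt(p1*p2) = sqrt(0.2*0.7) = 0.374166.
sqrt((1-p1)*(1-p2)) = sqrt(0.8*0.3) = 0.489898.
arg = 0.374166 + 0.489898 = 0.864064.
d = 2*arccos(0.864064) = 1.0550

1.0550


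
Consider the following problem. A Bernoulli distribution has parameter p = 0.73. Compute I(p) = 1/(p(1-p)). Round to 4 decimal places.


For Bernoulli(p), Fisher information is I(p) = 1/(p*(1-p)).
p = 0.73, 1-p = 0.27.
p*(1-p) = 0.1971.
I(p) = 1/0.1971 = 5.0736

5.0736


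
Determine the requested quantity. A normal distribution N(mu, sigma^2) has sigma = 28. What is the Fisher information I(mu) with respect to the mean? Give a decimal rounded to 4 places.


The Fisher information for the mean of a normal distribution is I(mu) = 1/sigma^2.
sigma = 28, so sigma^2 = 784.
I(mu) = 1/784 = 0.0013

0.0013


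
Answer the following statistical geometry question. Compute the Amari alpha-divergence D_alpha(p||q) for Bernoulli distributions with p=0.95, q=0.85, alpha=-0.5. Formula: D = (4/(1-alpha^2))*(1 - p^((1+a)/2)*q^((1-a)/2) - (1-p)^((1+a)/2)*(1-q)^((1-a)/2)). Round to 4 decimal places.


Amari alpha-divergence:
D = (4/(1-alpha^2))*(1 - p^((1+a)/2)*q^((1-a)/2) - (1-p)^((1+a)/2)*(1-q)^((1-a)/2)).
alpha = -0.5, p = 0.95, q = 0.85.
e1 = (1+alpha)/2 = 0.25, e2 = (1-alpha)/2 = 0.75.
t1 = p^e1 * q^e2 = 0.95^0.25 * 0.85^0.75 = 0.873967.
t2 = (1-p)^e1 * (1-q)^e2 = 0.05^0.25 * 0.15^0.75 = 0.113975.
4/(1-alpha^2) = 5.333333.
D = 5.333333*(1 - 0.873967 - 0.113975) = 0.0643

0.0643


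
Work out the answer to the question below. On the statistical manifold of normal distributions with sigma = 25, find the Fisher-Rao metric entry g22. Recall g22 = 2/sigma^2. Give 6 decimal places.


For the 2-parameter normal family, the Fisher metric has:
  g11 = 1/sigma^2, g22 = 2/sigma^2.
sigma = 25, sigma^2 = 625.
g22 = 0.003200

0.003200


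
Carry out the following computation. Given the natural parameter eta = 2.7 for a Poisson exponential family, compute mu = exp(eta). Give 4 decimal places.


Expectation parameter for Poisson exponential family:
mu = exp(eta).
eta = 2.7.
mu = exp(2.7) = 14.8797

14.8797


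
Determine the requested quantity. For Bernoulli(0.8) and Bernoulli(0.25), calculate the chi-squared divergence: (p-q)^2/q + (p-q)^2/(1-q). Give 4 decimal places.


Chi-squared divergence between Bernoulli distributions:
chi^2 = (p-q)^2/q + (p-q)^2/(1-q).
p = 0.8, q = 0.25, p-q = 0.55.
(p-q)^2 = 0.3025.
term1 = 0.3025/0.25 = 1.21.
term2 = 0.3025/0.75 = 0.403333.
chi^2 = 1.21 + 0.403333 = 1.6133

1.6133


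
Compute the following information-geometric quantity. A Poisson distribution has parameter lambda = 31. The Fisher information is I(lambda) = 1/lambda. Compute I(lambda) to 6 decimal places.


Fisher information for Poisson: I(lambda) = 1/lambda.
lambda = 31.
I(lambda) = 1/31 = 0.032258

0.032258


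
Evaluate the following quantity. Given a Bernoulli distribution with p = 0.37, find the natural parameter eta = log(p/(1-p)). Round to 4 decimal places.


Natural parameter for Bernoulli: eta = log(p/(1-p)).
p = 0.37, 1-p = 0.63.
p/(1-p) = 0.587302.
eta = log(0.587302) = -0.5322

-0.5322


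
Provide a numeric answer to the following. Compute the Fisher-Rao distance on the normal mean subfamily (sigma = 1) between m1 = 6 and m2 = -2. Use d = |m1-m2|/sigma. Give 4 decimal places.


On the fixed-variance normal subfamily, geodesic distance = |m1-m2|/sigma.
|6 - -2| = 8.
sigma = 1.
d = 8/1 = 8.0000

8.0000


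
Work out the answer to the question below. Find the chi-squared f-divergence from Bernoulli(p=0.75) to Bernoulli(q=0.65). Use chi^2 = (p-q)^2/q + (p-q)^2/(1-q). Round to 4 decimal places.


Chi-squared divergence between Bernoulli distributions:
chi^2 = (p-q)^2/q + (p-q)^2/(1-q).
p = 0.75, q = 0.65, p-q = 0.1.
(p-q)^2 = 0.01.
term1 = 0.01/0.65 = 0.015385.
term2 = 0.01/0.35 = 0.028571.
chi^2 = 0.015385 + 0.028571 = 0.0440

0.0440


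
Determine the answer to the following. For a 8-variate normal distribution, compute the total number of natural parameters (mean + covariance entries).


Exponential family dimension calculation:
For 8-dim MVN: mean has 8 params, covariance has 8*9/2 = 36 unique entries.
Total dim = 8 + 36 = 44.

44
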